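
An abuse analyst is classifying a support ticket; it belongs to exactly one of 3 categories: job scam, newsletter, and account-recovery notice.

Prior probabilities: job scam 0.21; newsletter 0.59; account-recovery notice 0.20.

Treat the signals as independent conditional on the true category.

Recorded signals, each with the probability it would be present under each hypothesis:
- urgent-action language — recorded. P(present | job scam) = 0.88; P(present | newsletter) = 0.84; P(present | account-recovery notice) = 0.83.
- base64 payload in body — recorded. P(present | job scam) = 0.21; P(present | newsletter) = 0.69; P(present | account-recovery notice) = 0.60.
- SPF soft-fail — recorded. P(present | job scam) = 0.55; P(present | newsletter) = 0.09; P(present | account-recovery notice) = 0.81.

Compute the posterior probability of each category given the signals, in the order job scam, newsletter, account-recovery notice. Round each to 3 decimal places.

By Bayes' rule with conditional independence, the unnormalized weight for each hypothesis is prior × ∏ likelihoods:
  job scam: 0.21 × 0.88 × 0.21 × 0.55 = 0.021344
  newsletter: 0.59 × 0.84 × 0.69 × 0.09 = 0.030777
  account-recovery notice: 0.20 × 0.83 × 0.60 × 0.81 = 0.080676
Normalizing constant Z = 0.021344 + 0.030777 + 0.080676 = 0.1328.
P(job scam | evidence) = 0.021344 / 0.1328 ≈ 0.161
P(newsletter | evidence) = 0.030777 / 0.1328 ≈ 0.232
P(account-recovery notice | evidence) = 0.080676 / 0.1328 ≈ 0.608

0.161, 0.232, 0.608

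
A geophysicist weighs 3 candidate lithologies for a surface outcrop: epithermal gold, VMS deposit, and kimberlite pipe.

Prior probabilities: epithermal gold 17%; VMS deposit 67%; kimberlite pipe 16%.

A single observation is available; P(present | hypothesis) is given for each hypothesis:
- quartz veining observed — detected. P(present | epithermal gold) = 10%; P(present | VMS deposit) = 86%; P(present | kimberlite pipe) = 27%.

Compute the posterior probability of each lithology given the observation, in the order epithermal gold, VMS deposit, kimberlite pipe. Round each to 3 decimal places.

For each hypothesis, the unnormalized posterior weight is prior × likelihood:
  epithermal gold: 0.17 × 0.10 = 0.017
  VMS deposit: 0.67 × 0.86 = 0.5762
  kimberlite pipe: 0.16 × 0.27 = 0.0432
The unnormalized weights sum to 0.6364.
P(epithermal gold | evidence) = 0.017 / 0.6364 ≈ 0.027
P(VMS deposit | evidence) = 0.5762 / 0.6364 ≈ 0.905
P(kimberlite pipe | evidence) = 0.0432 / 0.6364 ≈ 0.068

0.027, 0.905, 0.068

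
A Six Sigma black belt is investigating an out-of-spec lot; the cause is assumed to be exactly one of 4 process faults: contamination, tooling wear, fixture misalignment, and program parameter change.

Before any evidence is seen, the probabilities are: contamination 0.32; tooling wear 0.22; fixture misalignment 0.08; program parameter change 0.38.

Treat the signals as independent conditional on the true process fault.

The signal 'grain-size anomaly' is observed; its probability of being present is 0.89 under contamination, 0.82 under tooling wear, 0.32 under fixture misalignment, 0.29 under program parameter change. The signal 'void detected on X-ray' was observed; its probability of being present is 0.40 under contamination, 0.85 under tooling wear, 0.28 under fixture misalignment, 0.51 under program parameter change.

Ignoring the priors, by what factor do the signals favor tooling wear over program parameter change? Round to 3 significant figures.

4.71

Take the product of per-signal likelihoods under each hypothesis, then divide.
  tooling wear: 0.82 × 0.85 = 0.697
  program parameter change: 0.29 × 0.51 = 0.1479
Bayes factor = 0.697 / 0.1479 ≈ 4.71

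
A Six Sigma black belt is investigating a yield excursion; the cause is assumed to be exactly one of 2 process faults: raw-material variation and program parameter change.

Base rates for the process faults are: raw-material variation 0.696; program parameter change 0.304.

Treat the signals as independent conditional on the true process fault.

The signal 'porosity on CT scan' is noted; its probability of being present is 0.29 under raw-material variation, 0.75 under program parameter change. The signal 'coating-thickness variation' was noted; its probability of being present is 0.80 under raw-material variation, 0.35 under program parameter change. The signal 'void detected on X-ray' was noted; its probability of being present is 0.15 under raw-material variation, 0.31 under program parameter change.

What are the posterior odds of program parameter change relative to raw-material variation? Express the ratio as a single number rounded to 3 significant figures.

Posterior odds equal prior odds times the likelihood ratio; only the two competing hypotheses matter.
  program parameter change: 0.304 × 0.75 × 0.35 × 0.31 = 0.024738
  raw-material variation: 0.696 × 0.29 × 0.80 × 0.15 = 0.024221
Odds(program parameter change : raw-material variation) = 0.024738 / 0.024221 ≈ 1.02.

1.02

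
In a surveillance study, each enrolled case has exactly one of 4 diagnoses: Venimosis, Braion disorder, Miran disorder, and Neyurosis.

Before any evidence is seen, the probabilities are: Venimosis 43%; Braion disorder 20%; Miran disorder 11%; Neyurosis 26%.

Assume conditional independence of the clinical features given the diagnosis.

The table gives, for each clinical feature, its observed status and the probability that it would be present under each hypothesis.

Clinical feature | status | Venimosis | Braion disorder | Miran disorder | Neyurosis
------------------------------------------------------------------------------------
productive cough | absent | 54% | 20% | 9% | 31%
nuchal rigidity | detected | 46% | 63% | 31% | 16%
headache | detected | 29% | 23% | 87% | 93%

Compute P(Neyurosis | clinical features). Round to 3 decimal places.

0.259

By Bayes' rule with conditional independence, the unnormalized weight for each hypothesis is prior × ∏ likelihoods (using 1 − P(present | H) for each absent clinical feature):
  Venimosis: 0.43 × (1 − 0.54) × 0.46 × 0.29 = 0.026387
  Braion disorder: 0.20 × (1 − 0.20) × 0.63 × 0.23 = 0.023184
  Miran disorder: 0.11 × (1 − 0.09) × 0.31 × 0.87 = 0.026997
  Neyurosis: 0.26 × (1 − 0.31) × 0.16 × 0.93 = 0.026695
Normalizing constant Z = 0.026387 + 0.023184 + 0.026997 + 0.026695 = 0.10326.
P(Neyurosis | evidence) = 0.026695 / 0.10326 ≈ 0.259.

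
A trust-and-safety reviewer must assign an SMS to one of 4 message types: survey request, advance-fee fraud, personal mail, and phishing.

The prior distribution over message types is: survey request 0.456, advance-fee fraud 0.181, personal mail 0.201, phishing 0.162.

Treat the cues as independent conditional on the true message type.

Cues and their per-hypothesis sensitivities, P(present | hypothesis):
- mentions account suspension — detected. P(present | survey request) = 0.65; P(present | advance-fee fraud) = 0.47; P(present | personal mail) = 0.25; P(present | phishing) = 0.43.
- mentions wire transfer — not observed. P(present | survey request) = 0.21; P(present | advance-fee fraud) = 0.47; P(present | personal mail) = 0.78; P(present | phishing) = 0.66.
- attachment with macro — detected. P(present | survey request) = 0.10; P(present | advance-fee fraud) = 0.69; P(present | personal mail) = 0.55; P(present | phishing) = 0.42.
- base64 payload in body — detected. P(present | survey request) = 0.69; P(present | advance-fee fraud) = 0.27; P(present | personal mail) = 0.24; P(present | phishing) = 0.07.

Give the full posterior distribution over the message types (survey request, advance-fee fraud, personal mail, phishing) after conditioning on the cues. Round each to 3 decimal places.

By Bayes' rule with conditional independence, the unnormalized weight for each hypothesis is prior × ∏ likelihoods (using 1 − P(present | H) for each absent cue):
  survey request: 0.456 × 0.65 × (1 − 0.21) × 0.10 × 0.69 = 0.016157
  advance-fee fraud: 0.181 × 0.47 × (1 − 0.47) × 0.69 × 0.27 = 0.0083997
  personal mail: 0.201 × 0.25 × (1 − 0.78) × 0.55 × 0.24 = 0.0014593
  phishing: 0.162 × 0.43 × (1 − 0.66) × 0.42 × 0.07 = 0.00069632
Marginal likelihood of the evidence = 0.026712.
P(survey request | evidence) = 0.016157 / 0.026712 ≈ 0.605
P(advance-fee fraud | evidence) = 0.0083997 / 0.026712 ≈ 0.314
P(personal mail | evidence) = 0.0014593 / 0.026712 ≈ 0.055
P(phishing | evidence) = 0.00069632 / 0.026712 ≈ 0.026

0.605, 0.314, 0.055, 0.026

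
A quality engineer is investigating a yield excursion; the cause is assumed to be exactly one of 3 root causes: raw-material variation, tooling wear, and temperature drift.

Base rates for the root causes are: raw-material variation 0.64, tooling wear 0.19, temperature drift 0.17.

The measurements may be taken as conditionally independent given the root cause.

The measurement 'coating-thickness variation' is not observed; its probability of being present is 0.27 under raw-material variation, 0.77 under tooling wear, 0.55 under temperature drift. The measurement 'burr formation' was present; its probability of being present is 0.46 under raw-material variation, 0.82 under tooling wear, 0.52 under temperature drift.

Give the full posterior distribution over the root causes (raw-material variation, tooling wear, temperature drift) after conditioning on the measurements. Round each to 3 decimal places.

0.740, 0.123, 0.137

By Bayes' rule with conditional independence, the unnormalized weight for each hypothesis is prior × ∏ likelihoods (using 1 − P(present | H) for each absent measurement):
  raw-material variation: 0.64 × (1 − 0.27) × 0.46 = 0.21491
  tooling wear: 0.19 × (1 − 0.77) × 0.82 = 0.035834
  temperature drift: 0.17 × (1 − 0.55) × 0.52 = 0.03978
Marginal likelihood of the evidence = 0.29053.
P(raw-material variation | evidence) = 0.21491 / 0.29053 ≈ 0.740
P(tooling wear | evidence) = 0.035834 / 0.29053 ≈ 0.123
P(temperature drift | evidence) = 0.03978 / 0.29053 ≈ 0.137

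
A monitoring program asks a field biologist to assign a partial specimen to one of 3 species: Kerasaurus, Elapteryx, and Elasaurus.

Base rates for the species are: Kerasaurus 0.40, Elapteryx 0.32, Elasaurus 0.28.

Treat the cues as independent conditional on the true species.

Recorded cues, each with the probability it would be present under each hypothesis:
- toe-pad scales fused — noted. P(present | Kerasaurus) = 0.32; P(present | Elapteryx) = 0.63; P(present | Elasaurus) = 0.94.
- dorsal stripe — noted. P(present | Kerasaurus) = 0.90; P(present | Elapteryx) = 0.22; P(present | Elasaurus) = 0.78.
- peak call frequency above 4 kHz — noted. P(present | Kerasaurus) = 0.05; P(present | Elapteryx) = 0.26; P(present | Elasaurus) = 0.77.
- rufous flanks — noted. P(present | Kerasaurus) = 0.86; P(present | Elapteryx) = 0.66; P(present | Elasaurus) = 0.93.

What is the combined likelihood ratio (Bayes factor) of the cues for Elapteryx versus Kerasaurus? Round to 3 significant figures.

1.92

Joint likelihood of the cue pattern under each hypothesis:
  Elapteryx: 0.63 × 0.22 × 0.26 × 0.66 = 0.023784
  Kerasaurus: 0.32 × 0.90 × 0.05 × 0.86 = 0.012384
Bayes factor = 0.023784 / 0.012384 ≈ 1.92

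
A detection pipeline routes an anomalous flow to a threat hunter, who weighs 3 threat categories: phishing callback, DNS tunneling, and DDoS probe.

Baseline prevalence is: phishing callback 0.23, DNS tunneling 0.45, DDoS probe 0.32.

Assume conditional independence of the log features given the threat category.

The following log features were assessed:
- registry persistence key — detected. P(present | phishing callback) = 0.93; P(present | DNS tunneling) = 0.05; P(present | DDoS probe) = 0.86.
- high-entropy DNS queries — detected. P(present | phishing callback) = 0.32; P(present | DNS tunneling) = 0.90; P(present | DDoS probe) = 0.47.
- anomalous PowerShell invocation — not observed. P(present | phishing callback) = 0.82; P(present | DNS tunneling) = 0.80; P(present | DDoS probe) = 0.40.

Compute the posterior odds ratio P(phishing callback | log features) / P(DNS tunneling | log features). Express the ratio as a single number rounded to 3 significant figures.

3.04

Unnormalized posterior weight (prior times the log feature likelihoods) for each of the two hypotheses (using 1 − P(present | H) for each absent log feature):
  phishing callback: 0.23 × 0.93 × 0.32 × (1 − 0.82) = 0.012321
  DNS tunneling: 0.45 × 0.05 × 0.90 × (1 − 0.80) = 0.00405
Posterior odds = 0.012321 / 0.00405 ≈ 3.04.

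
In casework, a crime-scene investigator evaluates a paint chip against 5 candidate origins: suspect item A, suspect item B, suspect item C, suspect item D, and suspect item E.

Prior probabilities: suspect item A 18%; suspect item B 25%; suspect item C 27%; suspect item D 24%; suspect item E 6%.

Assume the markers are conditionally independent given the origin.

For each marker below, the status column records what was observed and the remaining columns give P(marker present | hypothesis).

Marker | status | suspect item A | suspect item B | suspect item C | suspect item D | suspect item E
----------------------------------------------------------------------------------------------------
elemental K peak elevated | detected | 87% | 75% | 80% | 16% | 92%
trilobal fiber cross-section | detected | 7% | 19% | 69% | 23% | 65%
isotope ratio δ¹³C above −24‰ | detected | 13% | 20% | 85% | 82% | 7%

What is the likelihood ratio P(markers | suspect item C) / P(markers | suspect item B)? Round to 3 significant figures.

Take the product of per-marker likelihoods under each hypothesis, then divide.
  suspect item C: 0.80 × 0.69 × 0.85 = 0.4692
  suspect item B: 0.75 × 0.19 × 0.20 = 0.0285
Bayes factor = 0.4692 / 0.0285 ≈ 16.5

16.5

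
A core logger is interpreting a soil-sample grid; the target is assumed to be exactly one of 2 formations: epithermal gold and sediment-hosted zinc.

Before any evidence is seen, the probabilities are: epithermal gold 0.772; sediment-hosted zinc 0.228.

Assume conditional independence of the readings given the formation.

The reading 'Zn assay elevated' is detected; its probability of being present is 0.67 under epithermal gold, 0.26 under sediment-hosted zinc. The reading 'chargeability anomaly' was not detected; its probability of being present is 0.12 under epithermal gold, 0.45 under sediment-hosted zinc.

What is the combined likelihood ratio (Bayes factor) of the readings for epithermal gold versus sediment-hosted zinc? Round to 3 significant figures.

The Bayes factor is the ratio of the joint likelihoods of the reading pattern under the two hypotheses (using 1 − P(present | H) for each absent reading).
  epithermal gold: 0.67 × (1 − 0.12) = 0.5896
  sediment-hosted zinc: 0.26 × (1 − 0.45) = 0.143
Bayes factor = 0.5896 / 0.143 ≈ 4.12

4.12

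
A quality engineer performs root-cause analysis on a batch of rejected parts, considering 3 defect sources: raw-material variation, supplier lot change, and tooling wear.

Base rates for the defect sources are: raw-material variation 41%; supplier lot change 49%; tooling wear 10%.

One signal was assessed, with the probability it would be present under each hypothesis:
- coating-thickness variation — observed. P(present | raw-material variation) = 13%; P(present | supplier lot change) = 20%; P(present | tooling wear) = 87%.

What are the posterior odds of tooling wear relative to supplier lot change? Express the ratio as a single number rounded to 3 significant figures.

Unnormalized posterior weight (prior times the signal likelihood) for each of the two hypotheses:
  tooling wear: 0.10 × 0.87 = 0.087
  supplier lot change: 0.49 × 0.20 = 0.098
Posterior odds = 0.087 / 0.098 ≈ 0.888.

0.888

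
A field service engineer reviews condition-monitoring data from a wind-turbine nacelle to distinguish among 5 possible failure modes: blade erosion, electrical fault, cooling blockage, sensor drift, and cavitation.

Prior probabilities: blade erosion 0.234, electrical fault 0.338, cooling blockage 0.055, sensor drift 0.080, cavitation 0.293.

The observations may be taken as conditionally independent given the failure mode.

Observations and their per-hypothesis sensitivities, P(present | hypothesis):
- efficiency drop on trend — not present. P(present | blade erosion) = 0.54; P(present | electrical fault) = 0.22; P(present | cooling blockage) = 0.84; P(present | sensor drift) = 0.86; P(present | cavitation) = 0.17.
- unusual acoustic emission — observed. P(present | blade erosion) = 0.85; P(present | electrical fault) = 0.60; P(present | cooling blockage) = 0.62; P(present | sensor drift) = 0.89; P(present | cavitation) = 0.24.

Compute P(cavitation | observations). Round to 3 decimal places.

0.180

By Bayes' rule with conditional independence, the unnormalized weight for each hypothesis is prior × ∏ likelihoods (using 1 − P(present | H) for each absent observation):
  blade erosion: 0.234 × (1 − 0.54) × 0.85 = 0.091494
  electrical fault: 0.338 × (1 − 0.22) × 0.60 = 0.15818
  cooling blockage: 0.055 × (1 − 0.84) × 0.62 = 0.005456
  sensor drift: 0.080 × (1 − 0.86) × 0.89 = 0.009968
  cavitation: 0.293 × (1 − 0.17) × 0.24 = 0.058366
The unnormalized weights sum to 0.32347.
P(cavitation | evidence) = 0.058366 / 0.32347 ≈ 0.180.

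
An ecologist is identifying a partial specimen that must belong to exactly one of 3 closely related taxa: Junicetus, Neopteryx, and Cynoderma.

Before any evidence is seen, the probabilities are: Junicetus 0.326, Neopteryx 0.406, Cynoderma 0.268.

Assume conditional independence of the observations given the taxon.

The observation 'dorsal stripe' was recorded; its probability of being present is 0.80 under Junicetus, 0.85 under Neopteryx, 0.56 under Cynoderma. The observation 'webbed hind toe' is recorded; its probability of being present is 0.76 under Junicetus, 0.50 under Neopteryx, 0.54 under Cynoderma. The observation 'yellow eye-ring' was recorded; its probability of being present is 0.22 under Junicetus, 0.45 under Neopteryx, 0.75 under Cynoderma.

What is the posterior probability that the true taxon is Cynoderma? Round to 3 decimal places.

Multiply each prior by the joint likelihood of the evidence pattern:
  Junicetus: 0.326 × 0.80 × 0.76 × 0.22 = 0.043606
  Neopteryx: 0.406 × 0.85 × 0.50 × 0.45 = 0.077648
  Cynoderma: 0.268 × 0.56 × 0.54 × 0.75 = 0.060782
The unnormalized weights sum to 0.18204.
P(Cynoderma | evidence) = 0.060782 / 0.18204 ≈ 0.334.

0.334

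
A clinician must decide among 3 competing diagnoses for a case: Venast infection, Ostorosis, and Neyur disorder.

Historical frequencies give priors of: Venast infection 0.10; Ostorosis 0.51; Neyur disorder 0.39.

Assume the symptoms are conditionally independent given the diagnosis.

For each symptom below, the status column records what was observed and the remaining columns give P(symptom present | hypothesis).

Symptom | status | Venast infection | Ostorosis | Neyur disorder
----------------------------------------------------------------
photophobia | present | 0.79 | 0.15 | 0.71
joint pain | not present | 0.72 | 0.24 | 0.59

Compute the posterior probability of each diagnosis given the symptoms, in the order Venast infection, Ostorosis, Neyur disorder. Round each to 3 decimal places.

0.114, 0.300, 0.586

Multiply each prior by the joint likelihood of the symptom pattern (using 1 − P(present | H) for each absent symptom):
  Venast infection: 0.10 × 0.79 × (1 − 0.72) = 0.02212
  Ostorosis: 0.51 × 0.15 × (1 − 0.24) = 0.05814
  Neyur disorder: 0.39 × 0.71 × (1 − 0.59) = 0.11353
The unnormalized weights sum to 0.19379.
P(Venast infection | evidence) = 0.02212 / 0.19379 ≈ 0.114
P(Ostorosis | evidence) = 0.05814 / 0.19379 ≈ 0.300
P(Neyur disorder | evidence) = 0.11353 / 0.19379 ≈ 0.586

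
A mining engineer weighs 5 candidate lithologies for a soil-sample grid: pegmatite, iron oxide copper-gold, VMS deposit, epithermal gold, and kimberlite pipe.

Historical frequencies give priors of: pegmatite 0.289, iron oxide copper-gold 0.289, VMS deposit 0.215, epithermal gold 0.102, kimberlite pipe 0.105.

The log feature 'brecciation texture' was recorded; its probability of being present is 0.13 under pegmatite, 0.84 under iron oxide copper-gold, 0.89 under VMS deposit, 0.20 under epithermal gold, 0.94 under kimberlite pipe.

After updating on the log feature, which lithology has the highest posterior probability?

iron oxide copper-gold

Multiply each prior by the likelihood of the log feature:
  pegmatite: 0.289 × 0.13 = 0.03757
  iron oxide copper-gold: 0.289 × 0.84 = 0.24276
  VMS deposit: 0.215 × 0.89 = 0.19135
  epithermal gold: 0.102 × 0.20 = 0.0204
  kimberlite pipe: 0.105 × 0.94 = 0.0987
Marginal likelihood of the evidence = 0.59078.
P(pegmatite | evidence) ≈ 0.03757 / 0.59078 ≈ 0.064
P(iron oxide copper-gold | evidence) ≈ 0.24276 / 0.59078 ≈ 0.411
P(VMS deposit | evidence) ≈ 0.19135 / 0.59078 ≈ 0.324
P(epithermal gold | evidence) ≈ 0.0204 / 0.59078 ≈ 0.035
P(kimberlite pipe | evidence) ≈ 0.0987 / 0.59078 ≈ 0.167
The largest is 0.411, so iron oxide copper-gold is most probable.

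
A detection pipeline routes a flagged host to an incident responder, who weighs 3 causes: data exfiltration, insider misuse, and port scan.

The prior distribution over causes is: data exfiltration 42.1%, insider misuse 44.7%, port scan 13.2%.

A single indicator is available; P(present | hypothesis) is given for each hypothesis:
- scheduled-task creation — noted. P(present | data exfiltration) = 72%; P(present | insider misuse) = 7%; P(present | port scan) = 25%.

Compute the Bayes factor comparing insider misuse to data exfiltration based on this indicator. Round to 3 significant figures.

Likelihood of this indicator under each hypothesis:
  insider misuse: 0.07
  data exfiltration: 0.72
Bayes factor = 0.07 / 0.72 ≈ 0.0972

0.0972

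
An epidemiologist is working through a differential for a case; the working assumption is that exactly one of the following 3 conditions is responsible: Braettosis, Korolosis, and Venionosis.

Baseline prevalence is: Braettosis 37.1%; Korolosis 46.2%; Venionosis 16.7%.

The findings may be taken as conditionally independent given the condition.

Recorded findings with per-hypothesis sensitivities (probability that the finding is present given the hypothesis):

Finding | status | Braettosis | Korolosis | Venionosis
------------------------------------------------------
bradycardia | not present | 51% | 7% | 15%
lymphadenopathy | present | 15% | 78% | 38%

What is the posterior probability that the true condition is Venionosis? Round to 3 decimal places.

Multiply each prior by the joint likelihood of the evidence pattern (using 1 − P(present | H) for each absent finding):
  Braettosis: 0.371 × (1 − 0.51) × 0.15 = 0.027269
  Korolosis: 0.462 × (1 − 0.07) × 0.78 = 0.33513
  Venionosis: 0.167 × (1 − 0.15) × 0.38 = 0.053941
Normalizing constant Z = 0.027269 + 0.33513 + 0.053941 = 0.41634.
P(Venionosis | evidence) = 0.053941 / 0.41634 ≈ 0.130.

0.130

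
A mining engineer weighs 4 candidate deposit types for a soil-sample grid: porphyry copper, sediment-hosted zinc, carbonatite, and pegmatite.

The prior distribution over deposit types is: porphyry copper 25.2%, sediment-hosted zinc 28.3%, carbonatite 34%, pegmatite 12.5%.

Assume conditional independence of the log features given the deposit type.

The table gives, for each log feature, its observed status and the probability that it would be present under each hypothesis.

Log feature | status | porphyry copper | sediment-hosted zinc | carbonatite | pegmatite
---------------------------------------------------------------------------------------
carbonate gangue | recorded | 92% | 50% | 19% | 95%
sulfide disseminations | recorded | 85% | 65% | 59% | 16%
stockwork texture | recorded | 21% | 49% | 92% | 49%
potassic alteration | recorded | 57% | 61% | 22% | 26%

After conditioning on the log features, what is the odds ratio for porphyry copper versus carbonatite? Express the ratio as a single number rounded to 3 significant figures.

3.06

Unnormalized posterior weight (prior times the log feature likelihoods) for each of the two hypotheses:
  porphyry copper: 0.252 × 0.92 × 0.85 × 0.21 × 0.57 = 0.023589
  carbonatite: 0.340 × 0.19 × 0.59 × 0.92 × 0.22 = 0.0077143
Posterior odds = 0.023589 / 0.0077143 ≈ 3.06.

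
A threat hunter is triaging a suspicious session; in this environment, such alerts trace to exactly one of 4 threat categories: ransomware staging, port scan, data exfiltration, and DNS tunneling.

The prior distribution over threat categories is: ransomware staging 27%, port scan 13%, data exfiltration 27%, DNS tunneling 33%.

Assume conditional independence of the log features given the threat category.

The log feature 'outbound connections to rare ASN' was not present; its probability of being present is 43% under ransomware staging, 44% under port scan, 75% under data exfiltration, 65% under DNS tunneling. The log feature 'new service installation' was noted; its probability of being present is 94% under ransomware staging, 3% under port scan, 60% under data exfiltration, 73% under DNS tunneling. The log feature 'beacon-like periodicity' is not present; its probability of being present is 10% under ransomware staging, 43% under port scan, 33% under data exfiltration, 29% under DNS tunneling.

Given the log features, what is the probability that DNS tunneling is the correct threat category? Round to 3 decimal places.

0.274

For each hypothesis, the unnormalized posterior weight is prior × product of the log feature likelihoods (using 1 − P(present | H) for each absent log feature):
  ransomware staging: 0.27 × (1 − 0.43) × 0.94 × (1 − 0.10) = 0.1302
  port scan: 0.13 × (1 − 0.44) × 0.03 × (1 − 0.43) = 0.0012449
  data exfiltration: 0.27 × (1 − 0.75) × 0.60 × (1 − 0.33) = 0.027135
  DNS tunneling: 0.33 × (1 − 0.65) × 0.73 × (1 − 0.29) = 0.059864
The unnormalized weights sum to 0.21844.
P(DNS tunneling | evidence) = 0.059864 / 0.21844 ≈ 0.274.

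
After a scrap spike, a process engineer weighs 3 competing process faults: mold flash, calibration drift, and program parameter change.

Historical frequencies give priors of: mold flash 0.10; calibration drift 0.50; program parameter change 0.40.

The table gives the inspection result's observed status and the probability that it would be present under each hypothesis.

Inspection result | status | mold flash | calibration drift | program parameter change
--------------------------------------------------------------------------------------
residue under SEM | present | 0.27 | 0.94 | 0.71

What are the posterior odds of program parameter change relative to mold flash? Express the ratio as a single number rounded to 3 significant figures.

Posterior odds equal prior odds times the likelihood ratio; only the two competing hypotheses matter.
  program parameter change: 0.40 × 0.71 = 0.284
  mold flash: 0.10 × 0.27 = 0.027
Odds(program parameter change : mold flash) = 0.284 / 0.027 ≈ 10.5.

10.5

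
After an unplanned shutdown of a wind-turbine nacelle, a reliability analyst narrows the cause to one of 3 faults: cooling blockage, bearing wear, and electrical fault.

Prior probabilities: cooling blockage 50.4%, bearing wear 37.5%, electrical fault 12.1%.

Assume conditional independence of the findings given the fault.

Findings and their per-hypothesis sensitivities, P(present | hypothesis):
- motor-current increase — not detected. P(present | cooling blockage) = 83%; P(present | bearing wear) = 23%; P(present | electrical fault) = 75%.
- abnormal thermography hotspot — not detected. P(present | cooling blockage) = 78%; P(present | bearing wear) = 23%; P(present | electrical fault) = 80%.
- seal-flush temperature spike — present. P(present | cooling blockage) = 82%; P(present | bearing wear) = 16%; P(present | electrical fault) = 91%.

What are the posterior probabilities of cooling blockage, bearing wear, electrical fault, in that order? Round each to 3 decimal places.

0.273, 0.629, 0.097

For each hypothesis, the unnormalized posterior weight is prior × product of the finding likelihoods (using 1 − P(present | H) for each absent finding):
  cooling blockage: 0.504 × (1 − 0.83) × (1 − 0.78) × 0.82 = 0.015457
  bearing wear: 0.375 × (1 − 0.23) × (1 − 0.23) × 0.16 = 0.035574
  electrical fault: 0.121 × (1 − 0.75) × (1 − 0.80) × 0.91 = 0.0055055
Marginal likelihood of the evidence = 0.056536.
P(cooling blockage | evidence) = 0.015457 / 0.056536 ≈ 0.273
P(bearing wear | evidence) = 0.035574 / 0.056536 ≈ 0.629
P(electrical fault | evidence) = 0.0055055 / 0.056536 ≈ 0.097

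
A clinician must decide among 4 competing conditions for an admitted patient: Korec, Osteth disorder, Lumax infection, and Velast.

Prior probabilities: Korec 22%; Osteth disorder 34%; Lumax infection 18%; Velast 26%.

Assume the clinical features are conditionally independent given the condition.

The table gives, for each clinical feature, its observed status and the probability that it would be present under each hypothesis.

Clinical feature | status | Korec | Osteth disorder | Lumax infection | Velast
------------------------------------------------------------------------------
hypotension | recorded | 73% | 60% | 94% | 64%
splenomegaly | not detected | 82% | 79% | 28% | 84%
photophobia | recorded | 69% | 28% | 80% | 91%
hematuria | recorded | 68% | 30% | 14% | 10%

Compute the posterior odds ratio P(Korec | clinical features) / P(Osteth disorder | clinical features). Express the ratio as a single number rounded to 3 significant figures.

The normalizing constant cancels in an odds ratio, so compute prior × likelihood for the two hypotheses only (using 1 − P(present | H) for each absent clinical feature):
  Korec: 0.22 × 0.73 × (1 − 0.82) × 0.69 × 0.68 = 0.013564
  Osteth disorder: 0.34 × 0.60 × (1 − 0.79) × 0.28 × 0.30 = 0.0035986
Posterior odds = 0.013564 / 0.0035986 ≈ 3.77.

3.77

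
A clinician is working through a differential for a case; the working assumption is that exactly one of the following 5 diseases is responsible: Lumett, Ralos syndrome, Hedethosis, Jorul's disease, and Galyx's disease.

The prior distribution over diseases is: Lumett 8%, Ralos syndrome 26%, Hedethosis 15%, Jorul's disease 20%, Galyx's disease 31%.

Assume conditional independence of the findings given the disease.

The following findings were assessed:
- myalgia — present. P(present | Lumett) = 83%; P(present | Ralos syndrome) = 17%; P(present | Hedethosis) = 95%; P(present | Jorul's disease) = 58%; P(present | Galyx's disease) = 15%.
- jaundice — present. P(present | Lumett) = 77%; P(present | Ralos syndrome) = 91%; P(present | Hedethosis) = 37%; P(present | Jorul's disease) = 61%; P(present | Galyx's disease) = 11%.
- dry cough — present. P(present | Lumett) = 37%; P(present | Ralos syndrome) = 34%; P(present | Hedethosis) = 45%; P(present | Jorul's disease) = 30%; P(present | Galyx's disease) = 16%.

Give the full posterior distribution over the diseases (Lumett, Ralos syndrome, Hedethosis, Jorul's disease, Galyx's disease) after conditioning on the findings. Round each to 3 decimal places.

0.241, 0.175, 0.303, 0.271, 0.010

Multiply each prior by the joint likelihood of the evidence pattern:
  Lumett: 0.08 × 0.83 × 0.77 × 0.37 = 0.018917
  Ralos syndrome: 0.26 × 0.17 × 0.91 × 0.34 = 0.013675
  Hedethosis: 0.15 × 0.95 × 0.37 × 0.45 = 0.023726
  Jorul's disease: 0.20 × 0.58 × 0.61 × 0.30 = 0.021228
  Galyx's disease: 0.31 × 0.15 × 0.11 × 0.16 = 0.0008184
The unnormalized weights sum to 0.078365.
P(Lumett | evidence) = 0.018917 / 0.078365 ≈ 0.241
P(Ralos syndrome | evidence) = 0.013675 / 0.078365 ≈ 0.175
P(Hedethosis | evidence) = 0.023726 / 0.078365 ≈ 0.303
P(Jorul's disease | evidence) = 0.021228 / 0.078365 ≈ 0.271
P(Galyx's disease | evidence) = 0.0008184 / 0.078365 ≈ 0.010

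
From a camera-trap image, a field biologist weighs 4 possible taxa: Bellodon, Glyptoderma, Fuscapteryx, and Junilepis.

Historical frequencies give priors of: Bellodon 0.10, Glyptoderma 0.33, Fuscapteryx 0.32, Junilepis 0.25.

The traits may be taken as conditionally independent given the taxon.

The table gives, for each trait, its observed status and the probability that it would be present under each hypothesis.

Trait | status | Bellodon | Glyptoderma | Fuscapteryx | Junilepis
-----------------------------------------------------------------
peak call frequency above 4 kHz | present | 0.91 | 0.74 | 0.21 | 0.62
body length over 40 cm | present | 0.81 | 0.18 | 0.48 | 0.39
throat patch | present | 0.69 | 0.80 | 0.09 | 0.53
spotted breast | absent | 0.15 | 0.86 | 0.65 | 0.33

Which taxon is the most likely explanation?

For each hypothesis, the unnormalized posterior weight is prior × product of the trait likelihoods (using 1 − P(present | H) for each absent trait):
  Bellodon: 0.10 × 0.91 × 0.81 × 0.69 × (1 − 0.15) = 0.043231
  Glyptoderma: 0.33 × 0.74 × 0.18 × 0.80 × (1 − 0.86) = 0.0049231
  Fuscapteryx: 0.32 × 0.21 × 0.48 × 0.09 × (1 − 0.65) = 0.0010161
  Junilepis: 0.25 × 0.62 × 0.39 × 0.53 × (1 − 0.33) = 0.021466
Normalizing constant Z = 0.043231 + 0.0049231 + 0.0010161 + 0.021466 = 0.070636.
P(Bellodon | evidence) ≈ 0.043231 / 0.070636 ≈ 0.612
P(Glyptoderma | evidence) ≈ 0.0049231 / 0.070636 ≈ 0.070
P(Fuscapteryx | evidence) ≈ 0.0010161 / 0.070636 ≈ 0.014
P(Junilepis | evidence) ≈ 0.021466 / 0.070636 ≈ 0.304
The largest is 0.612, so Bellodon is most probable.

Bellodon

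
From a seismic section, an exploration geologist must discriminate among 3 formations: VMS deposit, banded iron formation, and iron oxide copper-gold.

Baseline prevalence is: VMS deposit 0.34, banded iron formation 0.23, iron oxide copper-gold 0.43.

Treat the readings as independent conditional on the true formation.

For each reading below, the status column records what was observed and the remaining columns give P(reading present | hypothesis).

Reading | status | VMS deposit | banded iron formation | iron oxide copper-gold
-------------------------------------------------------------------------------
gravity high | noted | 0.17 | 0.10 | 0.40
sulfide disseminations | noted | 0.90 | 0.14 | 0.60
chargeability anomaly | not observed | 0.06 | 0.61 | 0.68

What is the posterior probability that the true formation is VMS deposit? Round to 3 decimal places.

For each hypothesis, the unnormalized posterior weight is prior × product of the reading likelihoods (using 1 − P(present | H) for each absent reading):
  VMS deposit: 0.34 × 0.17 × 0.90 × (1 − 0.06) = 0.048899
  banded iron formation: 0.23 × 0.10 × 0.14 × (1 − 0.61) = 0.0012558
  iron oxide copper-gold: 0.43 × 0.40 × 0.60 × (1 − 0.68) = 0.033024
Normalizing constant Z = 0.048899 + 0.0012558 + 0.033024 = 0.083179.
P(VMS deposit | evidence) = 0.048899 / 0.083179 ≈ 0.588.

0.588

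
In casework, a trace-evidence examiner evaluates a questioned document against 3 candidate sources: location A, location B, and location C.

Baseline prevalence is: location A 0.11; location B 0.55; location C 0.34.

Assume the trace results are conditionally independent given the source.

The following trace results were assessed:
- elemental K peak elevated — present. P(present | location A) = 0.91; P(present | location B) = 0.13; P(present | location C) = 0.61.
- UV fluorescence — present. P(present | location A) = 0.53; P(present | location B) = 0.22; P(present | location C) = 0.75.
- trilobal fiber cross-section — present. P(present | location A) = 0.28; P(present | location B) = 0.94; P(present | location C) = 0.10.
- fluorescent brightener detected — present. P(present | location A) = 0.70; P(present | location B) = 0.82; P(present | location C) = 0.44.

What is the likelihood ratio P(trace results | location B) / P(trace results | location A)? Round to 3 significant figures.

Joint likelihood of the trace result pattern under each hypothesis:
  location B: 0.13 × 0.22 × 0.94 × 0.82 = 0.022045
  location A: 0.91 × 0.53 × 0.28 × 0.70 = 0.094531
Bayes factor = 0.022045 / 0.094531 ≈ 0.233

0.233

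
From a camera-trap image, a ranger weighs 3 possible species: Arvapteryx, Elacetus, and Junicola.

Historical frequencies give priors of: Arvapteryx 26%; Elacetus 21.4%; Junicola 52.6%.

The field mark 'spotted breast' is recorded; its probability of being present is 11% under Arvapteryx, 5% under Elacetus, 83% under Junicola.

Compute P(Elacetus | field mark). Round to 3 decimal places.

By Bayes' rule, the unnormalized weight for each hypothesis is prior × likelihood:
  Arvapteryx: 0.260 × 0.11 = 0.0286
  Elacetus: 0.214 × 0.05 = 0.0107
  Junicola: 0.526 × 0.83 = 0.43658
Normalizing constant Z = 0.0286 + 0.0107 + 0.43658 = 0.47588.
P(Elacetus | evidence) = 0.0107 / 0.47588 ≈ 0.022.

0.022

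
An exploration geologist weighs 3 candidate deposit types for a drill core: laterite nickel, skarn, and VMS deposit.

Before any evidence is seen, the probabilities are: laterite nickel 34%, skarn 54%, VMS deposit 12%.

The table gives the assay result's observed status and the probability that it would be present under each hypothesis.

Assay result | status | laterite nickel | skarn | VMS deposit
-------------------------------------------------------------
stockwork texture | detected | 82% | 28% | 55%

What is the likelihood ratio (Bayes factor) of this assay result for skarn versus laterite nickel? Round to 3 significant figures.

Likelihood of this assay result under each hypothesis:
  skarn: 0.28
  laterite nickel: 0.82
Bayes factor = 0.28 / 0.82 ≈ 0.341

0.341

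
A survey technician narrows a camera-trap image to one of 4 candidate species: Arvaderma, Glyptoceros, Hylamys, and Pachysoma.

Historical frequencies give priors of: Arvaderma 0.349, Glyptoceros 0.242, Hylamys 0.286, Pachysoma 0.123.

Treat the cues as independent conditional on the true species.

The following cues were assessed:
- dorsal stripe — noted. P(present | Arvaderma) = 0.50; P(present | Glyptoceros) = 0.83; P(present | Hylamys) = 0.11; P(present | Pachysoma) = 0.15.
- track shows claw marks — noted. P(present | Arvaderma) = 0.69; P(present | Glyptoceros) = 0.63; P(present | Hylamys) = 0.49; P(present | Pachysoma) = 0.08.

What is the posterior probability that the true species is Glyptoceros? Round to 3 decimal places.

By Bayes' rule with conditional independence, the unnormalized weight for each hypothesis is prior × ∏ likelihoods:
  Arvaderma: 0.349 × 0.50 × 0.69 = 0.1204
  Glyptoceros: 0.242 × 0.83 × 0.63 = 0.12654
  Hylamys: 0.286 × 0.11 × 0.49 = 0.015415
  Pachysoma: 0.123 × 0.15 × 0.08 = 0.001476
Marginal likelihood of the evidence = 0.26384.
P(Glyptoceros | evidence) = 0.12654 / 0.26384 ≈ 0.480.

0.480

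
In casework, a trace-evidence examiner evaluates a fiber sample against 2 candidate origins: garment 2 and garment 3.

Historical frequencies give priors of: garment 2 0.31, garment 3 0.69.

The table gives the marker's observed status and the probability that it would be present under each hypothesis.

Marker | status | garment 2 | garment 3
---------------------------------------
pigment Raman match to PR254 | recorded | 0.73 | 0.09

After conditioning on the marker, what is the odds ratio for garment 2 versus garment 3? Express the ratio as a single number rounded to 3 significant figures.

The normalizing constant cancels in an odds ratio, so compute prior × likelihood for the two hypotheses only:
  garment 2: 0.31 × 0.73 = 0.2263
  garment 3: 0.69 × 0.09 = 0.0621
Odds(garment 2 : garment 3) = 0.2263 / 0.0621 ≈ 3.64.

3.64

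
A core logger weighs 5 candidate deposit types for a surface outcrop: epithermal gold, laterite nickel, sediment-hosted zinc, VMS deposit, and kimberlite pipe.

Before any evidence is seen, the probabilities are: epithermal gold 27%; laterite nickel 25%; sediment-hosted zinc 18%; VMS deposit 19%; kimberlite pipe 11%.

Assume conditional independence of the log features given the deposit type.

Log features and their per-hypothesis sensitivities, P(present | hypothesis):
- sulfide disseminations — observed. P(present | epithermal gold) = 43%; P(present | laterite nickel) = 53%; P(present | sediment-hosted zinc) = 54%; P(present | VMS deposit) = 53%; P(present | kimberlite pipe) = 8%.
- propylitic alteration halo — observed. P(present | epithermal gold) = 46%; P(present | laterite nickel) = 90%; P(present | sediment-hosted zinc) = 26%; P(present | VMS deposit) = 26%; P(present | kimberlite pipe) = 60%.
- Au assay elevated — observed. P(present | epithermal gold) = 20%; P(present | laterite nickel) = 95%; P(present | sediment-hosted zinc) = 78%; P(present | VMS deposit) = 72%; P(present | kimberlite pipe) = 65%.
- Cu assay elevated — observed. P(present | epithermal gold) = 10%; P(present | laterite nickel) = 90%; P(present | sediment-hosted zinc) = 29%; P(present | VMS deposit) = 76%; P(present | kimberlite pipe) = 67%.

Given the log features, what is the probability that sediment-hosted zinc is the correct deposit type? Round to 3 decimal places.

0.046

Multiply each prior by the joint likelihood of the log feature pattern:
  epithermal gold: 0.27 × 0.43 × 0.46 × 0.20 × 0.10 = 0.0010681
  laterite nickel: 0.25 × 0.53 × 0.90 × 0.95 × 0.90 = 0.10196
  sediment-hosted zinc: 0.18 × 0.54 × 0.26 × 0.78 × 0.29 = 0.0057165
  VMS deposit: 0.19 × 0.53 × 0.26 × 0.72 × 0.76 = 0.014327
  kimberlite pipe: 0.11 × 0.08 × 0.60 × 0.65 × 0.67 = 0.0022994
Marginal likelihood of the evidence = 0.12537.
P(sediment-hosted zinc | evidence) = 0.0057165 / 0.12537 ≈ 0.046.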